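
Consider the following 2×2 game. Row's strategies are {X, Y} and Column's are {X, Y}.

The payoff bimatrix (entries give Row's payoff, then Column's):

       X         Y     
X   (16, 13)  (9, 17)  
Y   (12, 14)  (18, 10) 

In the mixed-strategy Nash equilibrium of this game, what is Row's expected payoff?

180/13

First find q, the probability Column plays X, from Row's indifference between X and Y: 16q + 9(1−q) = 12q + 18(1−q), giving q = 9/13.
Since Row is indifferent in equilibrium, Row's expected payoff equals the payoff from either row against (9/13, 4/13). Using X: 16(9/13) + 9(4/13) = 180/13.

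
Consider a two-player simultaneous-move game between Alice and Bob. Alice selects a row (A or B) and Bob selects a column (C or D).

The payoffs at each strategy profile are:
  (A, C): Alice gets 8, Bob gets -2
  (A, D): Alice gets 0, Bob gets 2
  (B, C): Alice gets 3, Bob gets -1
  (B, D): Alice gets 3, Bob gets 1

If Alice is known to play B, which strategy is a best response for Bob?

Against B, Bob earns -1 from C and 1 from D.
So D is the best response.

D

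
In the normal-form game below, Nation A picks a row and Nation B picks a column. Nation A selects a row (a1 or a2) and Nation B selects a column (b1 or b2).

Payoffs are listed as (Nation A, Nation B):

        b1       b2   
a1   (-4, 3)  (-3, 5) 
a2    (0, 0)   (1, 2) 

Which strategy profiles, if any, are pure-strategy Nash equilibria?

(a1, b1): Nation A prefers a2 (0 > -4); Nation B prefers b2 (5 > 3) — not an equilibrium.
(a1, b2): Nation A prefers a2 (1 > -3) — not an equilibrium.
(a2, b1): Nation B prefers b2 (2 > 0) — not an equilibrium.
(a2, b2): Nation A gets 1 ≥ -3 from a1, and Nation B gets 2 ≥ 0 from b1 — Nash equilibrium.

(a2, b2)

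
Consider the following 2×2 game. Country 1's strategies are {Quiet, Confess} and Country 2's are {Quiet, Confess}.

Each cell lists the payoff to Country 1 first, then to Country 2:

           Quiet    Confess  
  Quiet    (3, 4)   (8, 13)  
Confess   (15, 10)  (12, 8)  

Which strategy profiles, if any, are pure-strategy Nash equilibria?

(Quiet, Quiet): Country 1 prefers Confess (15 > 3); Country 2 prefers Confess (13 > 4) — not an equilibrium.
(Quiet, Confess): Country 1 prefers Confess (12 > 8) — not an equilibrium.
(Confess, Quiet): Country 1 gets 15 ≥ 3 from Quiet, and Country 2 gets 10 ≥ 8 from Confess — Nash equilibrium.
(Confess, Confess): Country 2 prefers Quiet (10 > 8) — not an equilibrium.

(Confess, Quiet)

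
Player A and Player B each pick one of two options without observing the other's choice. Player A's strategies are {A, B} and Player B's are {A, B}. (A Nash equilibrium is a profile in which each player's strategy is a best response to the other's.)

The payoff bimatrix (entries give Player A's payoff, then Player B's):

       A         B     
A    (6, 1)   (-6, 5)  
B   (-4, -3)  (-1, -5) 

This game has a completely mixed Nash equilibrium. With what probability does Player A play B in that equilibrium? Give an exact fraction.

Let p be the probability that Player A plays A. In a completely mixed equilibrium, Player B must be indifferent between A and B.
Player B's expected payoff from A is p − 3(1−p); from B it is 5p − 5(1−p).
Setting these equal: 4p − 3 = 10p − 5, so p = 1/3.
Therefore Player A plays B with probability 1 − 1/3 = 2/3.

2/3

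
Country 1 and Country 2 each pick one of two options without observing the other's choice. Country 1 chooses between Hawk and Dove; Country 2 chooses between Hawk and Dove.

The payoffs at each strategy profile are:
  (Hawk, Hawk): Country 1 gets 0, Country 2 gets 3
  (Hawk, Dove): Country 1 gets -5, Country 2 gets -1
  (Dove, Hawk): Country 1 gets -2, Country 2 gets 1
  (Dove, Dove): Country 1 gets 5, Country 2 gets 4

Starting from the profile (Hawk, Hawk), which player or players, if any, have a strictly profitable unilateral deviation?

Neither

Country 1 at (Hawk, Hawk) earns 0; deviating to Dove yields -2 — not better.
Country 2 earns 3; deviating to Dove yields -1 — not better.
Neither player can strictly improve; the profile is a Nash equilibrium.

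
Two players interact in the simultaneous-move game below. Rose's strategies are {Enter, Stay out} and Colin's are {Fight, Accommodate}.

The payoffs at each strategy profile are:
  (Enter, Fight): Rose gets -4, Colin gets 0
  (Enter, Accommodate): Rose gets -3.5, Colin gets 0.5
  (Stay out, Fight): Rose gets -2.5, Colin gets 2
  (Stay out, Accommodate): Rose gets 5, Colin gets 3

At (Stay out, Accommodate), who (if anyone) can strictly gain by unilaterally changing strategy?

Neither

Rose at (Stay out, Accommodate) earns 5; deviating to Enter yields -3.5 — not better.
Colin earns 3; deviating to Fight yields 2 — not better.
Neither player can strictly improve; the profile is a Nash equilibrium.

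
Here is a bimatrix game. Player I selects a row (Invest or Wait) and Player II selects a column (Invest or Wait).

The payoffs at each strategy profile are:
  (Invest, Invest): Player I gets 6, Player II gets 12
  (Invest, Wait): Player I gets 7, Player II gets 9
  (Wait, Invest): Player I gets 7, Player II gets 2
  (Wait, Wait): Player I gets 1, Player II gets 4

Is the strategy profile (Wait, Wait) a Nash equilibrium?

No

At (Wait, Wait), Player I earns 1; switching to Invest would give 7, so Player I would deviate.
Player II earns 4; switching to Invest would give 2, so Player II has no profitable deviation.
Since at least one player can profitably deviate, this is not a Nash equilibrium.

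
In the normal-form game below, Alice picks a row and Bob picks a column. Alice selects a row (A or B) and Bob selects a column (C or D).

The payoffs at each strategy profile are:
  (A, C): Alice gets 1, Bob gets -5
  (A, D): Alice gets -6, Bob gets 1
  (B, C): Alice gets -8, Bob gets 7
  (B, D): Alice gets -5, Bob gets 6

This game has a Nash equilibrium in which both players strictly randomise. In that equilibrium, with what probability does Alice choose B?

6/7

Let x be the probability that Alice plays A. In a completely mixed equilibrium, Bob must be indifferent between C and D.
Bob's expected payoff from C is −5x + 7(1−x); from D it is x + 6(1−x).
Setting these equal: −12x + 7 = −5x + 6, so x = 1/7.
Therefore Alice plays B with probability 1 − 1/7 = 6/7.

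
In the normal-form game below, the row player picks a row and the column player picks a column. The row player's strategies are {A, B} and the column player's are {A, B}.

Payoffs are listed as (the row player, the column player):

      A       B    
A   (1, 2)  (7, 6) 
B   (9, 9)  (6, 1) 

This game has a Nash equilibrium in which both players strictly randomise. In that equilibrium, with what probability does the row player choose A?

Let r be the probability that the row player plays A. In a completely mixed equilibrium, the column player must be indifferent between A and B.
The column player's expected payoff from A is 2r + 9(1−r); from B it is 6r + (1−r).
Setting these equal: −7r + 9 = 5r + 1, so r = 2/3.

2/3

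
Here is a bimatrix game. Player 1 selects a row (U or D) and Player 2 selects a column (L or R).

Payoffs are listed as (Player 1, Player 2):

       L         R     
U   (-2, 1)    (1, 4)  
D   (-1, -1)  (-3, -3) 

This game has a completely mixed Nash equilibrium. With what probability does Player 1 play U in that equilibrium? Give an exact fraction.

Let p be the probability that Player 1 plays U. In a completely mixed equilibrium, Player 2 must be indifferent between L and R.
Player 2's expected payoff from L is p − (1−p); from R it is 4p − 3(1−p).
Setting these equal: 2p − 1 = 7p − 3, so p = 2/5.

2/5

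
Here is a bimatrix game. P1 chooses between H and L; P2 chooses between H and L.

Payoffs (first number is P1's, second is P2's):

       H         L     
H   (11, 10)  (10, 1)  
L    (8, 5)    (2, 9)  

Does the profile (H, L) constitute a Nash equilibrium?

No

At (H, L), P1 earns 10; switching to L would give 2, so P1 has no profitable deviation.
P2 earns 1; switching to H would give 10, so P2 would deviate.
Since at least one player can profitably deviate, this is not a Nash equilibrium.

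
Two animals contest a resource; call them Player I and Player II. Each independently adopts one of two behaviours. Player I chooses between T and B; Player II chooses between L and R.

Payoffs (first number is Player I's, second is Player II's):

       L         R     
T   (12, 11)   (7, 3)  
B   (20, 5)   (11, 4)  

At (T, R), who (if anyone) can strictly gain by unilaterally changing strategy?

Both

Player I at (T, R) earns 7; deviating to B yields 11 — a strict improvement.
Player II earns 3; deviating to L yields 11 — a strict improvement.
Both Player I and Player II have strictly profitable deviations.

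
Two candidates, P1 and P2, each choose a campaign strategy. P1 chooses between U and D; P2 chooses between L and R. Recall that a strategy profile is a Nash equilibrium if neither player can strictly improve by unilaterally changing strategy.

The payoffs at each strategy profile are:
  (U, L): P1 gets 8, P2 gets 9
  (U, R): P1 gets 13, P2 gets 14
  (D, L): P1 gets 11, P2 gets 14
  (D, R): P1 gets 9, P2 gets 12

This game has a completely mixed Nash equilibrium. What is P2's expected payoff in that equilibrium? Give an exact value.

First find p, the probability P1 plays U, from P2's indifference between L and R: 9p + 14(1−p) = 14p + 12(1−p), giving p = 2/7.
Since P2 is indifferent in equilibrium, P2's expected payoff equals the payoff from either column against (2/7, 5/7). Using L: 9(2/7) + 14(5/7) = 88/7.

88/7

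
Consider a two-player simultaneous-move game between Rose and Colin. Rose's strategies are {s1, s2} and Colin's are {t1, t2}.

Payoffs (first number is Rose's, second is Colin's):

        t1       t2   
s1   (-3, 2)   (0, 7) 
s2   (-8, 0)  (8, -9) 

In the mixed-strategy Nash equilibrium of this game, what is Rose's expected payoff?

First find y, the probability Colin plays t1, from Rose's indifference between s1 and s2: −3y = −8y + 8(1−y), giving y = 8/13.
Since Rose is indifferent in equilibrium, Rose's expected payoff equals the payoff from either row against (8/13, 5/13). Using s1: −3(8/13) = -24/13.

-24/13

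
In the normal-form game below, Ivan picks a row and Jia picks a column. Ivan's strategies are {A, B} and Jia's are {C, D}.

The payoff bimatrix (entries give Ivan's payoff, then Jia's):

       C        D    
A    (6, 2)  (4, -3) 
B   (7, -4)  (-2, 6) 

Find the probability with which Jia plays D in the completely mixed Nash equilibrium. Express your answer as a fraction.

1/7

Let c be the probability that Jia plays C. In a completely mixed equilibrium, Ivan must be indifferent between A and B.
Ivan's expected payoff from A is 6c + 4(1−c); from B it is 7c − 2(1−c).
Setting these equal: 2c + 4 = 9c − 2, so c = 6/7.
Therefore Jia plays D with probability 1 − 6/7 = 1/7.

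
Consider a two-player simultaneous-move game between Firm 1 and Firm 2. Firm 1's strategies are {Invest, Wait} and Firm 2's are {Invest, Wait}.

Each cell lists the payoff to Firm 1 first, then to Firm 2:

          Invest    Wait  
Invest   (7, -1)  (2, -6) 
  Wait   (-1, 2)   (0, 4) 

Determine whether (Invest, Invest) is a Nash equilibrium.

Yes

At (Invest, Invest), Firm 1 earns 7; switching to Wait would give -1, so Firm 1 has no profitable deviation.
Firm 2 earns -1; switching to Wait would give -6, so Firm 2 has no profitable deviation.
Neither player can gain by a unilateral deviation, so this profile is a Nash equilibrium.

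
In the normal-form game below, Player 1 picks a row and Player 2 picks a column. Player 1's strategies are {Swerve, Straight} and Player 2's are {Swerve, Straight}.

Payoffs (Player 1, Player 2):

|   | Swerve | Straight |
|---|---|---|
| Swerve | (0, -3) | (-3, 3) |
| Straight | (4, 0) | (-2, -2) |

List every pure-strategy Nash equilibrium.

(Straight, Swerve)

(Swerve, Swerve): Player 1 prefers Straight (4 > 0); Player 2 prefers Straight (3 > -3) — not an equilibrium.
(Swerve, Straight): Player 1 prefers Straight (-2 > -3) — not an equilibrium.
(Straight, Swerve): Player 1 gets 4 ≥ 0 from Swerve, and Player 2 gets 0 ≥ -2 from Straight — Nash equilibrium.
(Straight, Straight): Player 2 prefers Swerve (0 > -2) — not an equilibrium.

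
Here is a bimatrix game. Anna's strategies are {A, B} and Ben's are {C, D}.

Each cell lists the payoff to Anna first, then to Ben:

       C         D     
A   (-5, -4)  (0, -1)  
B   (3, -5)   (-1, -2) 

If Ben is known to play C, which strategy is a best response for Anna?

B

Against C, Anna earns -5 from A and 3 from B.
So B is the best response.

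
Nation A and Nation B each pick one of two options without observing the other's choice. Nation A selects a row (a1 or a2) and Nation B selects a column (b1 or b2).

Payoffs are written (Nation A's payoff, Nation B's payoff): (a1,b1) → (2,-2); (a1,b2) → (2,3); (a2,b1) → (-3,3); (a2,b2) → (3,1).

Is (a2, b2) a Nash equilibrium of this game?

At (a2, b2), Nation A earns 3; switching to a1 would give 2, so Nation A has no profitable deviation.
Nation B earns 1; switching to b1 would give 3, so Nation B would deviate.
Since at least one player can profitably deviate, this is not a Nash equilibrium.

No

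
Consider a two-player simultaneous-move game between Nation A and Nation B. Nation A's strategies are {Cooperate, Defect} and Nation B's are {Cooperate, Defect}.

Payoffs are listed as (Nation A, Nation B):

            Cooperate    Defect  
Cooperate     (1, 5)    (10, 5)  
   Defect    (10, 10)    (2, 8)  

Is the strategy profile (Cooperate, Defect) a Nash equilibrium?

At (Cooperate, Defect), Nation A earns 10; switching to Defect would give 2, so Nation A has no profitable deviation.
Nation B earns 5; switching to Cooperate would give 5, so Nation B has no profitable deviation.
Neither player can gain by a unilateral deviation, so this profile is a Nash equilibrium.

Yes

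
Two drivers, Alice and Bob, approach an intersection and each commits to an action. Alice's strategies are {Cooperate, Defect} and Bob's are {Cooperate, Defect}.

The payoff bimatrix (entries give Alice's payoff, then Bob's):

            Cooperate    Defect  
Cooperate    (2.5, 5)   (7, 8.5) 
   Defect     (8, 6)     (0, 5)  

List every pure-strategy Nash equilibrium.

(Cooperate, Defect) and (Defect, Cooperate)

(Cooperate, Cooperate): Alice prefers Defect (8 > 2.5); Bob prefers Defect (8.5 > 5) — not an equilibrium.
(Cooperate, Defect): Alice gets 7 ≥ 0 from Defect, and Bob gets 8.5 ≥ 5 from Cooperate — Nash equilibrium.
(Defect, Cooperate): Alice gets 8 ≥ 2.5 from Cooperate, and Bob gets 6 ≥ 5 from Defect — Nash equilibrium.
(Defect, Defect): Alice prefers Cooperate (7 > 0); Bob prefers Cooperate (6 > 5) — not an equilibrium.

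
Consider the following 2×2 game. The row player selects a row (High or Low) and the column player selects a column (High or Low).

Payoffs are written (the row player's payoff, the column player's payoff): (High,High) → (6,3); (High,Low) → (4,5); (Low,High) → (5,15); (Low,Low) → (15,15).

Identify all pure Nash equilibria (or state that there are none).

(Low, Low)

(High, High): the column player prefers Low (5 > 3) — not an equilibrium.
(High, Low): the row player prefers Low (15 > 4) — not an equilibrium.
(Low, High): the row player prefers High (6 > 5) — not an equilibrium.
(Low, Low): the row player gets 15 ≥ 4 from High, and the column player gets 15 ≥ 15 from High — Nash equilibrium.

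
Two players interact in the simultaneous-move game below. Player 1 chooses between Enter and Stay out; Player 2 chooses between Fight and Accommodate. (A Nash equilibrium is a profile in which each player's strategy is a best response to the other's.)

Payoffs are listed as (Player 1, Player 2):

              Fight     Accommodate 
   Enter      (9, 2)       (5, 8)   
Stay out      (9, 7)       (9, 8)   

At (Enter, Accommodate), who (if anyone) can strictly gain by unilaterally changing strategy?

Player 1 at (Enter, Accommodate) earns 5; deviating to Stay out yields 9 — a strict improvement.
Player 2 earns 8; deviating to Fight yields 2 — not better.
Only Player 1 has a strictly profitable deviation.

Player 1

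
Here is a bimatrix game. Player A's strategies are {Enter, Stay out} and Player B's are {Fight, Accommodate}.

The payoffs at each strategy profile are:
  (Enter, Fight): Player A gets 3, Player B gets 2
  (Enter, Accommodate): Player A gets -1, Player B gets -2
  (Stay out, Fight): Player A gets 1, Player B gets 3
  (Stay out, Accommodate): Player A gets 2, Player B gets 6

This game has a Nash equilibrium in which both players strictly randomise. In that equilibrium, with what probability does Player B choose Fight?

3/5

Let y be the probability that Player B plays Fight. In a completely mixed equilibrium, Player A must be indifferent between Enter and Stay out.
Player A's expected payoff from Enter is 3y − (1−y); from Stay out it is y + 2(1−y).
Setting these equal: 4y − 1 = −y + 2, so y = 3/5.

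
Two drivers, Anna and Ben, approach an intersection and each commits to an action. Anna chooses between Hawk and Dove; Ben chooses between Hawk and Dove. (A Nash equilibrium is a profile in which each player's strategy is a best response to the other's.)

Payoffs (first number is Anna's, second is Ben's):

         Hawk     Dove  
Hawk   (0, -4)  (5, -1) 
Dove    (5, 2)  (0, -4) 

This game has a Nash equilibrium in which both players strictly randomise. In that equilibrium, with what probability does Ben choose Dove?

Let q be the probability that Ben plays Hawk. In a completely mixed equilibrium, Anna must be indifferent between Hawk and Dove.
Anna's expected payoff from Hawk is 5(1−q); from Dove it is 5q.
Setting these equal: −5q + 5 = 5q, so q = 1/2.
Therefore Ben plays Dove with probability 1 − 1/2 = 1/2.

1/2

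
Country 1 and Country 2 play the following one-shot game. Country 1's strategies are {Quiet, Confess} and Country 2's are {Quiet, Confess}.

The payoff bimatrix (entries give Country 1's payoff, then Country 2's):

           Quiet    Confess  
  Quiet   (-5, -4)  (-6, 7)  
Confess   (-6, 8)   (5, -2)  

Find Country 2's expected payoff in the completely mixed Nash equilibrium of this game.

First find p, the probability Country 1 plays Quiet, from Country 2's indifference between Quiet and Confess: −4p + 8(1−p) = 7p − 2(1−p), giving p = 10/21.
Since Country 2 is indifferent in equilibrium, Country 2's expected payoff equals the payoff from either column against (10/21, 11/21). Using Quiet: −4(10/21) + 8(11/21) = 16/7.

16/7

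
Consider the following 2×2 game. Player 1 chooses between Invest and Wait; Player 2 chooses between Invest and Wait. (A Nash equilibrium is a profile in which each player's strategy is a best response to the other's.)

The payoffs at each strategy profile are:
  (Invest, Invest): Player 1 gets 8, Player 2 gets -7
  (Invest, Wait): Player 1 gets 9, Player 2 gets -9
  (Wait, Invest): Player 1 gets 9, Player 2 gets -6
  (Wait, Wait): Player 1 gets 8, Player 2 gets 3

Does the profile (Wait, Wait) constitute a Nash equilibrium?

No

At (Wait, Wait), Player 1 earns 8; switching to Invest would give 9, so Player 1 would deviate.
Player 2 earns 3; switching to Invest would give -6, so Player 2 has no profitable deviation.
Since at least one player can profitably deviate, this is not a Nash equilibrium.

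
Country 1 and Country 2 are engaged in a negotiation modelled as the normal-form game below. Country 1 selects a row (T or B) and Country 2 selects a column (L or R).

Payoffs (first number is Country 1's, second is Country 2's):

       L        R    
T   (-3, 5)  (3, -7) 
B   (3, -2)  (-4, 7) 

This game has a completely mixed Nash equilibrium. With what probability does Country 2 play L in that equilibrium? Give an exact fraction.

7/13

Let c be the probability that Country 2 plays L. In a completely mixed equilibrium, Country 1 must be indifferent between T and B.
Country 1's expected payoff from T is −3c + 3(1−c); from B it is 3c − 4(1−c).
Setting these equal: −6c + 3 = 7c − 4, so c = 7/13.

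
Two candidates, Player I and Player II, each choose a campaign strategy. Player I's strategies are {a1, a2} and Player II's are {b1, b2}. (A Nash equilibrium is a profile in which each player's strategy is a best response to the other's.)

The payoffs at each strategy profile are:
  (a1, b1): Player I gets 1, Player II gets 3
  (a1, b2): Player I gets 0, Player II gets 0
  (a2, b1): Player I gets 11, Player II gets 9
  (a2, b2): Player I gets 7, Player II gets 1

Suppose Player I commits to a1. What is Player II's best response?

Against a1, Player II earns 3 from b1 and 0 from b2.
So b1 is the best response.

b1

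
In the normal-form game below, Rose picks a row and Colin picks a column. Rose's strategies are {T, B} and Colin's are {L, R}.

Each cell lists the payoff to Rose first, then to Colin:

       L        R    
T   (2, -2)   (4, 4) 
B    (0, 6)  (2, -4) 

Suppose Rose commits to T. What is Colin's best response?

Against T, Colin earns -2 from L and 4 from R.
So R is the best response.

R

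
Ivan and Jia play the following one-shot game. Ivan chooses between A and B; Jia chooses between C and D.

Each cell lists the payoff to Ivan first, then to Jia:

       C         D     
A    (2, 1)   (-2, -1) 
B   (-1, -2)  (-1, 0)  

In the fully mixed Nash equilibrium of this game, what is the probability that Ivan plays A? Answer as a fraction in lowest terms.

1/2

Let r be the probability that Ivan plays A. In a completely mixed equilibrium, Jia must be indifferent between C and D.
Jia's expected payoff from C is r − 2(1−r); from D it is −r.
Setting these equal: 3r − 2 = −r, so r = 1/2.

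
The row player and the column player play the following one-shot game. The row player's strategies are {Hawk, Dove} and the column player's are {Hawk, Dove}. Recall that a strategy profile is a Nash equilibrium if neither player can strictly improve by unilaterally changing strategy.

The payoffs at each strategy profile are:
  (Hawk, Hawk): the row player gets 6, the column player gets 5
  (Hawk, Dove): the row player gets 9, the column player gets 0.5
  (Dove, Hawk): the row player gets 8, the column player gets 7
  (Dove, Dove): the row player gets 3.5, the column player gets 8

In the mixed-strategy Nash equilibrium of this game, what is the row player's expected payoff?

34/5

First find q, the probability the column player plays Hawk, from the row player's indifference between Hawk and Dove: 6q + 9(1−q) = 8q + 3.5(1−q), giving q = 11/15.
Since the row player is indifferent in equilibrium, the row player's expected payoff equals the payoff from either row against (11/15, 4/15). Using Hawk: 6(11/15) + 9(4/15) = 34/5.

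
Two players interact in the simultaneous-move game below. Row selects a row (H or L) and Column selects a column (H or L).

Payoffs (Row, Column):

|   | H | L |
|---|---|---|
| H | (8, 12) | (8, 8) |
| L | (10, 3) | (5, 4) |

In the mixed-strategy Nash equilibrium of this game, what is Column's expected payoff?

24/5

First find x, the probability Row plays H, from Column's indifference between H and L: 12x + 3(1−x) = 8x + 4(1−x), giving x = 1/5.
Since Column is indifferent in equilibrium, Column's expected payoff equals the payoff from either column against (1/5, 4/5). Using H: 12(1/5) + 3(4/5) = 24/5.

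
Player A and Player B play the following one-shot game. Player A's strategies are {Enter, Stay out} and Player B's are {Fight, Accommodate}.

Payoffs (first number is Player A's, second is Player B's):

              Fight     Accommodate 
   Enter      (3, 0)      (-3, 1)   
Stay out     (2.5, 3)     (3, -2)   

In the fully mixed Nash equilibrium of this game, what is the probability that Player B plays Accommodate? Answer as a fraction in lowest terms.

Let y be the probability that Player B plays Fight. In a completely mixed equilibrium, Player A must be indifferent between Enter and Stay out.
Player A's expected payoff from Enter is 3y − 3(1−y); from Stay out it is 2.5y + 3(1−y).
Setting these equal: 6y − 3 = −0.5y + 3, so y = 12/13.
Therefore Player B plays Accommodate with probability 1 − 12/13 = 1/13.

1/13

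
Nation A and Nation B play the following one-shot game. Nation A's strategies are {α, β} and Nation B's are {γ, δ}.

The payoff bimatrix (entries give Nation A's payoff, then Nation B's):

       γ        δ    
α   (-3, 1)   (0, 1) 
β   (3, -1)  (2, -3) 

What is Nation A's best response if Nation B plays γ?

Against γ, Nation A earns -3 from α and 3 from β.
So β is the best response.

β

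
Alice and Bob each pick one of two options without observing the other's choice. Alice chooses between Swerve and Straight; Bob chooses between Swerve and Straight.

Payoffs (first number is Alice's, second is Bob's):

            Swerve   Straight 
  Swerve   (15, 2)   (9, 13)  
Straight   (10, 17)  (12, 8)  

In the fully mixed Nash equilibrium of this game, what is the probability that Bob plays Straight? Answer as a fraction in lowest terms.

5/8

Let q be the probability that Bob plays Swerve. In a completely mixed equilibrium, Alice must be indifferent between Swerve and Straight.
Alice's expected payoff from Swerve is 15q + 9(1−q); from Straight it is 10q + 12(1−q).
Setting these equal: 6q + 9 = −2q + 12, so q = 3/8.
Therefore Bob plays Straight with probability 1 − 3/8 = 5/8.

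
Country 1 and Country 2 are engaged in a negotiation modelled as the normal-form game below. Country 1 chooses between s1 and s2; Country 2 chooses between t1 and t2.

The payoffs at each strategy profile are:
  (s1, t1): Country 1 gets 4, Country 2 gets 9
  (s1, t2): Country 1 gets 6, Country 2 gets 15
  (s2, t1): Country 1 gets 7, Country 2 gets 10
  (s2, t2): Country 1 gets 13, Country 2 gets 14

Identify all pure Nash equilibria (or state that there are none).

(s1, t1): Country 1 prefers s2 (7 > 4); Country 2 prefers t2 (15 > 9) — not an equilibrium.
(s1, t2): Country 1 prefers s2 (13 > 6) — not an equilibrium.
(s2, t1): Country 2 prefers t2 (14 > 10) — not an equilibrium.
(s2, t2): Country 1 gets 13 ≥ 6 from s1, and Country 2 gets 14 ≥ 10 from t1 — Nash equilibrium.

(s2, t2)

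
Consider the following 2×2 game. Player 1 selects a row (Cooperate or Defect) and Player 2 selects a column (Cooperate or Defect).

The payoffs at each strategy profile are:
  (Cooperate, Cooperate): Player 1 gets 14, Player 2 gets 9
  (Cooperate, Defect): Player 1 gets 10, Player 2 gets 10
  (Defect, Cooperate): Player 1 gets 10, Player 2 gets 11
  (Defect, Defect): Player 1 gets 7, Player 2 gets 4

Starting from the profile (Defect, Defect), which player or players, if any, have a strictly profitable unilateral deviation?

Player 1 at (Defect, Defect) earns 7; deviating to Cooperate yields 10 — a strict improvement.
Player 2 earns 4; deviating to Cooperate yields 11 — a strict improvement.
Both Player 1 and Player 2 have strictly profitable deviations.

Both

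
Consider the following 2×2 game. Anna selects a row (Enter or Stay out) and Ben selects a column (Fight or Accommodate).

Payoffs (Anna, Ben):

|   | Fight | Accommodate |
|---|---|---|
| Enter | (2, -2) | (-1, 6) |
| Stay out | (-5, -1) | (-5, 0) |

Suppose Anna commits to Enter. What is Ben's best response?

Accommodate

Against Enter, Ben earns -2 from Fight and 6 from Accommodate.
So Accommodate is the best response.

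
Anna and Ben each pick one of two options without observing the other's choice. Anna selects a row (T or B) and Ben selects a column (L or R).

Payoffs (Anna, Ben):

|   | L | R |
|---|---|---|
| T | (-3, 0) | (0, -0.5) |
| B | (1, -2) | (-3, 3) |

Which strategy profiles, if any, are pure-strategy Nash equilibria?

none

(T, L): Anna prefers B (1 > -3) — not an equilibrium.
(T, R): Ben prefers L (0 > -0.5) — not an equilibrium.
(B, L): Ben prefers R (3 > -2) — not an equilibrium.
(B, R): Anna prefers T (0 > -3) — not an equilibrium.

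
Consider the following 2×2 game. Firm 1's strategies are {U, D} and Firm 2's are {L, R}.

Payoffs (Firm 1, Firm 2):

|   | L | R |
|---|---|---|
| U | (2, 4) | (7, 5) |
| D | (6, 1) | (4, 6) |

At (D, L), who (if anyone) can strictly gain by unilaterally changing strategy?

Firm 2

Firm 1 at (D, L) earns 6; deviating to U yields 2 — not better.
Firm 2 earns 1; deviating to R yields 6 — a strict improvement.
Only Firm 2 has a strictly profitable deviation.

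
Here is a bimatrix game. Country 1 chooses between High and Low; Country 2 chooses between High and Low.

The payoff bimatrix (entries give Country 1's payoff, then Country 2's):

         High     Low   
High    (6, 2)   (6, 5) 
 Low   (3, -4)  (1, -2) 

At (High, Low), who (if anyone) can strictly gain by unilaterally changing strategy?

Country 1 at (High, Low) earns 6; deviating to Low yields 1 — not better.
Country 2 earns 5; deviating to High yields 2 — not better.
Neither player can strictly improve; the profile is a Nash equilibrium.

Neither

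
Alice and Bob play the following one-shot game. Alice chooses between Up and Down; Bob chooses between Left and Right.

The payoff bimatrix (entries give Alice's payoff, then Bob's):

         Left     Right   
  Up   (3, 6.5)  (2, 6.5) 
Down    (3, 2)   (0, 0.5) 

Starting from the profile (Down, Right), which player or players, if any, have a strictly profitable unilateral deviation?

Alice at (Down, Right) earns 0; deviating to Up yields 2 — a strict improvement.
Bob earns 0.5; deviating to Left yields 2 — a strict improvement.
Both Alice and Bob have strictly profitable deviations.

Both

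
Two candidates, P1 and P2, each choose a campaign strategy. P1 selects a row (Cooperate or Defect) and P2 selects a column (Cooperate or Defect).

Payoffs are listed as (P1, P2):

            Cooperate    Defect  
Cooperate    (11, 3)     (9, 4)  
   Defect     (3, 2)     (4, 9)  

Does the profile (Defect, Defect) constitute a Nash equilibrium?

No

At (Defect, Defect), P1 earns 4; switching to Cooperate would give 9, so P1 would deviate.
P2 earns 9; switching to Cooperate would give 2, so P2 has no profitable deviation.
Since at least one player can profitably deviate, this is not a Nash equilibrium.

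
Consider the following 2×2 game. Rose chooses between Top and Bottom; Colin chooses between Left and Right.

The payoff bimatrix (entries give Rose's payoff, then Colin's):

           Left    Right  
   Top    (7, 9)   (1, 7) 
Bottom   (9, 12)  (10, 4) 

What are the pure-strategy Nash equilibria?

(Top, Left): Rose prefers Bottom (9 > 7) — not an equilibrium.
(Top, Right): Rose prefers Bottom (10 > 1); Colin prefers Left (9 > 7) — not an equilibrium.
(Bottom, Left): Rose gets 9 ≥ 7 from Top, and Colin gets 12 ≥ 4 from Right — Nash equilibrium.
(Bottom, Right): Colin prefers Left (12 > 4) — not an equilibrium.

(Bottom, Left)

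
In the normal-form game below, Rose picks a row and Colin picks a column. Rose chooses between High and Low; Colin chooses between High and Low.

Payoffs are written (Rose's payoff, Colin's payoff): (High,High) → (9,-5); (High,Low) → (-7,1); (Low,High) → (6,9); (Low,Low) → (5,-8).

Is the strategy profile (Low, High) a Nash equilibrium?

No

At (Low, High), Rose earns 6; switching to High would give 9, so Rose would deviate.
Colin earns 9; switching to Low would give -8, so Colin has no profitable deviation.
Since at least one player can profitably deviate, this is not a Nash equilibrium.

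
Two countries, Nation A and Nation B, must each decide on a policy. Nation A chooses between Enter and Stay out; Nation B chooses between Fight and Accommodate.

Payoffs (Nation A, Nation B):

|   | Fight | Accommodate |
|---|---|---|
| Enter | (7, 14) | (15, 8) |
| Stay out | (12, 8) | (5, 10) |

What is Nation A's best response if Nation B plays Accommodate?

Enter

Against Accommodate, Nation A earns 15 from Enter and 5 from Stay out.
So Enter is the best response.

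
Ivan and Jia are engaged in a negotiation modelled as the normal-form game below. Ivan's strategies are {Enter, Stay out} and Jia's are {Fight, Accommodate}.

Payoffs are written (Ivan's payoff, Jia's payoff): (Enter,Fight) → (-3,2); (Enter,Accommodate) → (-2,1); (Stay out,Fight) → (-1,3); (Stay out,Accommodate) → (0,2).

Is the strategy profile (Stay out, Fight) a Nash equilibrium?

At (Stay out, Fight), Ivan earns -1; switching to Enter would give -3, so Ivan has no profitable deviation.
Jia earns 3; switching to Accommodate would give 2, so Jia has no profitable deviation.
Neither player can gain by a unilateral deviation, so this profile is a Nash equilibrium.

Yes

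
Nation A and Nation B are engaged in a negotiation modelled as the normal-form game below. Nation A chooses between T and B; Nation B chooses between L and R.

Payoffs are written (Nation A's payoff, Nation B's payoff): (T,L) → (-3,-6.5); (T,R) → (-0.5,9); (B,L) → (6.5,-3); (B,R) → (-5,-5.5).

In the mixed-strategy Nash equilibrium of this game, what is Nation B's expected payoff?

First find p, the probability Nation A plays T, from Nation B's indifference between L and R: −6.5p − 3(1−p) = 9p − 5.5(1−p), giving p = 5/36.
Since Nation B is indifferent in equilibrium, Nation B's expected payoff equals the payoff from either column against (5/36, 31/36). Using L: −6.5(5/36) − 3(31/36) = -251/72.

-251/72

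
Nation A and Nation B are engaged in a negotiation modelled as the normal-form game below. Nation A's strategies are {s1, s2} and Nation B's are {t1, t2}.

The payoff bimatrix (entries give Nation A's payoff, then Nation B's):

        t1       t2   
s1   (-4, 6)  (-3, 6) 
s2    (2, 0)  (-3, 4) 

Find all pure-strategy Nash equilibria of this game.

(s1, t2) and (s2, t2)

(s1, t1): Nation A prefers s2 (2 > -4) — not an equilibrium.
(s1, t2): Nation A gets -3 ≥ -3 from s2, and Nation B gets 6 ≥ 6 from t1 — Nash equilibrium.
(s2, t1): Nation B prefers t2 (4 > 0) — not an equilibrium.
(s2, t2): Nation A gets -3 ≥ -3 from s1, and Nation B gets 4 ≥ 0 from t1 — Nash equilibrium.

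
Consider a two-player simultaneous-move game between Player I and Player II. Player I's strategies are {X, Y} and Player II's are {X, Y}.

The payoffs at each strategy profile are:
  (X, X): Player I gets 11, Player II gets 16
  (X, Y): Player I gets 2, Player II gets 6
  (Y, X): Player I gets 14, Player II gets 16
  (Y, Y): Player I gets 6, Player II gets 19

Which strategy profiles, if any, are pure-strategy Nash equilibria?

(X, X): Player I prefers Y (14 > 11) — not an equilibrium.
(X, Y): Player I prefers Y (6 > 2); Player II prefers X (16 > 6) — not an equilibrium.
(Y, X): Player II prefers Y (19 > 16) — not an equilibrium.
(Y, Y): Player I gets 6 ≥ 2 from X, and Player II gets 19 ≥ 16 from X — Nash equilibrium.

(Y, Y)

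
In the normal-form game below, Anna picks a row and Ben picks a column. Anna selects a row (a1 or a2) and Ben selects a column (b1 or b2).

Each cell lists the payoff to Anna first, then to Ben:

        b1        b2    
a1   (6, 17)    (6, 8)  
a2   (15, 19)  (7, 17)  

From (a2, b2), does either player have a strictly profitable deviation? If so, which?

Anna at (a2, b2) earns 7; deviating to a1 yields 6 — not better.
Ben earns 17; deviating to b1 yields 19 — a strict improvement.
Only Ben has a strictly profitable deviation.

Ben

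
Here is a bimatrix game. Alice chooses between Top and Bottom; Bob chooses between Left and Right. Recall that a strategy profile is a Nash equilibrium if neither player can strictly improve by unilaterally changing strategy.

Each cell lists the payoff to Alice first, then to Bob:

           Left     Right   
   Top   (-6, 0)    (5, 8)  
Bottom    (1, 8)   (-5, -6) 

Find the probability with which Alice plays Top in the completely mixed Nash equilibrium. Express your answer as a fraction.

Let r be the probability that Alice plays Top. In a completely mixed equilibrium, Bob must be indifferent between Left and Right.
Bob's expected payoff from Left is 8(1−r); from Right it is 8r − 6(1−r).
Setting these equal: −8r + 8 = 14r − 6, so r = 7/11.

7/11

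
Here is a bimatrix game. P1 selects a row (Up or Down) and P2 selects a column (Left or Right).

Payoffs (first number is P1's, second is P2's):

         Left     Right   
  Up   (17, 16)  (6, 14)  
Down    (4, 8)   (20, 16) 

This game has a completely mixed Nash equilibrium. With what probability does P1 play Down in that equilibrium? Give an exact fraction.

1/5

Let r be the probability that P1 plays Up. In a completely mixed equilibrium, P2 must be indifferent between Left and Right.
P2's expected payoff from Left is 16r + 8(1−r); from Right it is 14r + 16(1−r).
Setting these equal: 8r + 8 = −2r + 16, so r = 4/5.
Therefore P1 plays Down with probability 1 − 4/5 = 1/5.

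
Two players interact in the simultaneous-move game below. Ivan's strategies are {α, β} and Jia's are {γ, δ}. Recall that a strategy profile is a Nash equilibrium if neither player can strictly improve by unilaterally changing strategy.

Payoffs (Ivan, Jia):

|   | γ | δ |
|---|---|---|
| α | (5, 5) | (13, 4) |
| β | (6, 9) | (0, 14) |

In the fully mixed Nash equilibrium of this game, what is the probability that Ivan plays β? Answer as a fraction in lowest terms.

Let p be the probability that Ivan plays α. In a completely mixed equilibrium, Jia must be indifferent between γ and δ.
Jia's expected payoff from γ is 5p + 9(1−p); from δ it is 4p + 14(1−p).
Setting these equal: −4p + 9 = −10p + 14, so p = 5/6.
Therefore Ivan plays β with probability 1 − 5/6 = 1/6.

1/6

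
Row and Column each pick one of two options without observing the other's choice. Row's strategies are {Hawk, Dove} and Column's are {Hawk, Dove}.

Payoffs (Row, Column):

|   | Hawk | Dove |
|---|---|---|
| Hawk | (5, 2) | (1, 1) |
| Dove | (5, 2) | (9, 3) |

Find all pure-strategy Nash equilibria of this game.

(Hawk, Hawk) and (Dove, Dove)

(Hawk, Hawk): Row gets 5 ≥ 5 from Dove, and Column gets 2 ≥ 1 from Dove — Nash equilibrium.
(Hawk, Dove): Row prefers Dove (9 > 1); Column prefers Hawk (2 > 1) — not an equilibrium.
(Dove, Hawk): Column prefers Dove (3 > 2) — not an equilibrium.
(Dove, Dove): Row gets 9 ≥ 1 from Hawk, and Column gets 3 ≥ 2 from Hawk — Nash equilibrium.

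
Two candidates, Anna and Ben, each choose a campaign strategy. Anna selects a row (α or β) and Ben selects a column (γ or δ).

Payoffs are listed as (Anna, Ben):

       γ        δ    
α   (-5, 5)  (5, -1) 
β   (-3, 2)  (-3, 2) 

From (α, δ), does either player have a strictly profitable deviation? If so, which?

Anna at (α, δ) earns 5; deviating to β yields -3 — not better.
Ben earns -1; deviating to γ yields 5 — a strict improvement.
Only Ben has a strictly profitable deviation.

Ben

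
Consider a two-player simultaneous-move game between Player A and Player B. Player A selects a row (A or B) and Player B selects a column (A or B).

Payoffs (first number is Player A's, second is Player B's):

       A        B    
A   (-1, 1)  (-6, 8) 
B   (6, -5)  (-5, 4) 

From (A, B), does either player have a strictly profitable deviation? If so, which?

Player A

Player A at (A, B) earns -6; deviating to B yields -5 — a strict improvement.
Player B earns 8; deviating to A yields 1 — not better.
Only Player A has a strictly profitable deviation.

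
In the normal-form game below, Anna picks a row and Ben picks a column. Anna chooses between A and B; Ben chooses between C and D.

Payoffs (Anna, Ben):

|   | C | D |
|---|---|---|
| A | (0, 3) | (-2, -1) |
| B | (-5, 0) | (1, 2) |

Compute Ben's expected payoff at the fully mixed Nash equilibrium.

1

First find x, the probability Anna plays A, from Ben's indifference between C and D: 3x = −x + 2(1−x), giving x = 1/3.
Since Ben is indifferent in equilibrium, Ben's expected payoff equals the payoff from either column against (1/3, 2/3). Using C: 3(1/3) = 1.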